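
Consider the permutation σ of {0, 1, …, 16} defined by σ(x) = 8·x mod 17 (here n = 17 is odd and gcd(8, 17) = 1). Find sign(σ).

+1

Orbit of 9 under x↦8x: [9, 4, 15, 1, 8, 13, 2]… (length divides ord_17(8)).
Cycle type of π: 8×2 + 1; total 3 cycles.
sign(π) = (−1)^{n − #cycles} = (−1)^{17−3} = (−1)^14 = +1.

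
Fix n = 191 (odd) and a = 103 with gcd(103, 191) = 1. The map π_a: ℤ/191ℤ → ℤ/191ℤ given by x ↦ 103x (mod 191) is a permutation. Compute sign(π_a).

Start at x=15: 15 → 17 → 32 → 49 → 81 → 130 → 20 → … (one orbit).
Cycle type of π: 95×2 + 1; total 3 cycles.
n − c = 191 − 3 = 188; sign = (−1)^188 = +1.
Check: (103/191) = +1 by Zolotarev.

+1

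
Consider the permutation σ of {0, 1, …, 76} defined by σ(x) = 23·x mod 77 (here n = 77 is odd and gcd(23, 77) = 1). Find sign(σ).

Start at x=23: 23 → 67 → 1 → 23 (one orbit).
Decompose π into cycles: lengths [3, 3, 3, 3, 3, 3, 3, 3, 3, 3, 3, 3, 3, 3, 3, 3, 3, 3, 3, 3, 3, 3, 1, 1, 1, 1, 1, 1, 1, 1, 1, 1, 1] (33 cycles, including the fixed point 0).
With 33 cycles on 77 points, sign = (−1)^{77−33} = +1.
Via Zolotarev, sign(π_{23}) = (23|77) = +1.

+1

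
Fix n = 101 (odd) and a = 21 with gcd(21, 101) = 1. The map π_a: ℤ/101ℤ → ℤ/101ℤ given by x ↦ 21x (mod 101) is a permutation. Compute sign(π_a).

Start at x=78: 78 → 22 → 58 → 6 → 25 → 20 → 16 → … (one orbit).
3 cycles of lengths [50, 50, 1].
3 cycles on 101: each ℓ→(−1)^(ℓ−1), product (−1)^98 = +1.

+1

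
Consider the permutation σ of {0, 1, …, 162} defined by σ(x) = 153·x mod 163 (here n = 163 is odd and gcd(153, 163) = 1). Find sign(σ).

-1

Start at x=64: 64 → 12 → 43 → 59 → 62 → 32 → 6 → … (one orbit).
The orbit structure of x ↦ 153x mod 163: 2 orbits of sizes [162, 1].
sign(π) = (−1)^{n − #cycles} = (−1)^{163−2} = (−1)^161 = -1.
Via Zolotarev, sign(π_{153}) = (153|163) = -1.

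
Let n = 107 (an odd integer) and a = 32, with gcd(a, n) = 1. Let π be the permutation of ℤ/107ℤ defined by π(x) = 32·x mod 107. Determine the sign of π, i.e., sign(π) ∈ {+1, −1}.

-1

Orbit of 4 under x↦32x: [4, 21, 30, 104, 11, 31, 29]… (length divides ord_107(32)).
Cycle lengths of π_32 on ℤ/107ℤ: [106, 1]; 2 cycles in total.
Σ(ℓ_i−1) = 107−2 = 105; sign = (−1)^105 = -1.
(32|107)_J = -1 (Zolotarev's lemma cross-check).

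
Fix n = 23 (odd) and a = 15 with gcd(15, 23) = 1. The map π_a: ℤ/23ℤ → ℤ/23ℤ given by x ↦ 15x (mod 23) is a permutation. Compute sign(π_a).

Trace 1: π^k(1) = [1, 15, 18, 17, 2, 7, 13] for k=0..6.
2 cycles of lengths [22, 1].
With 2 cycles on 23 points, sign = (−1)^{23−2} = -1.
The Jacobi symbol (15|23) = -1 (Zolotarev) agrees.

-1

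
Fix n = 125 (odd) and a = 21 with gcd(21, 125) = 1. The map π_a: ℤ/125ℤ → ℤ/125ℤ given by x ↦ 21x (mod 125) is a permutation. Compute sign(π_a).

+1

Start at x=21: 21 → 66 → 11 → 106 → 101 → 121 → 41 → … (one orbit).
Cycle type of π: 25×4 + 5×4 + 1×5; total 13 cycles.
Σ(ℓ_i−1) = 125−13 = 112; sign = (−1)^112 = +1.
(21|125)_J = +1 (Zolotarev's lemma cross-check).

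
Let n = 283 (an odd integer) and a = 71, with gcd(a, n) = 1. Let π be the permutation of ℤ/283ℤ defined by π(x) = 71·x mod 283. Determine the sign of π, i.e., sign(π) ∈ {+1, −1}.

+1

Orbit of 244 under x↦71x: [244, 61, 86, 163, 253, 134, 175]… (length divides ord_283(71)).
Decompose π into cycles: lengths [47, 47, 47, 47, 47, 47, 1] (7 cycles, including the fixed point 0).
7 cycles on 283: each ℓ→(−1)^(ℓ−1), product (−1)^276 = +1.
Via Zolotarev, sign(π_{71}) = (71|283) = +1.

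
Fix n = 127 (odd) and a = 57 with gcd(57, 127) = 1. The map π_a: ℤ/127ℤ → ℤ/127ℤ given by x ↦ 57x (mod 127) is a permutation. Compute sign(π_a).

Start at x=46: 46 → 82 → 102 → 99 → 55 → 87 → 6 → … (one orbit).
Decompose π into cycles: lengths [126, 1] (2 cycles, including the fixed point 0).
n − c = 127 − 2 = 125; sign = (−1)^125 = -1.
Via Zolotarev, sign(π_{57}) = (57|127) = -1.

-1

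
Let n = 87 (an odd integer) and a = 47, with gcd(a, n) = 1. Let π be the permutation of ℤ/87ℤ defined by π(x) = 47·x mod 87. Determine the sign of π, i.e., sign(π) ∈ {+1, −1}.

Trace 50: π^k(50) = [50, 1, 47, 34, 32, 25, 44] for k=0..6.
π_47 has 5 disjoint cycles with lengths [28, 28, 28, 2, 1] on {0,…,86}.
87 − 5 = 82 transpositions; sign(π) = (−1)^82 = +1.
Zolotarev: (47|87) = +1, matching the cycle-count sign.

+1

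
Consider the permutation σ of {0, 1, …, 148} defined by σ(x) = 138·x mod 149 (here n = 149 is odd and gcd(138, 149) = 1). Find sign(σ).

Start at x=93: 93 → 20 → 78 → 36 → 51 → 35 → 62 → … (one orbit).
2 cycles of lengths [148, 1].
Σ(ℓ_i−1) = 149−2 = 147; sign = (−1)^147 = -1.

-1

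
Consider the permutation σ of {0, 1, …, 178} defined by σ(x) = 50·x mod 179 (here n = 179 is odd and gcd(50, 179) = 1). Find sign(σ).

-1

Start at x=98: 98 → 67 → 128 → 135 → 127 → 85 → 133 → … (one orbit).
Decompose π into cycles: lengths [178, 1] (2 cycles, including the fixed point 0).
n − c = 179 − 2 = 177; sign = (−1)^177 = -1.
(50|179)_J = -1 (Zolotarev's lemma cross-check).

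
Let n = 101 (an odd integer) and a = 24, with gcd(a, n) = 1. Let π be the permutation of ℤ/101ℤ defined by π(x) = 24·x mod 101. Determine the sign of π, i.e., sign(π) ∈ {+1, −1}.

Orbit of 19 under x↦24x: [19, 52, 36, 56, 31, 37, 80]… (length divides ord_101(24)).
Decompose π into cycles: lengths [25, 25, 25, 25, 1] (5 cycles, including the fixed point 0).
Σ(ℓ_i−1) = 101−5 = 96; sign = (−1)^96 = +1.

+1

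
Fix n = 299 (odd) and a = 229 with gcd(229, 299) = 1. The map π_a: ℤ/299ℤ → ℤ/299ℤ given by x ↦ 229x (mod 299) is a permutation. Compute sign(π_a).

Start at x=1: 1 → 229 → 116 → 252 → 1 (one orbit).
π_229 has 81 disjoint cycles with lengths [4, 4, 4, 4, 4, 4, 4, 4, 4, 4, 4, 4, 4, 4, 4, 4, 4, 4, 4, 4, 4, 4, 4, 4, 4, 4, 4, 4, 4, 4, 4, 4, 4, 4, 4, 4, 4, 4, 4, 4, 4, 4, 4, 4, 4, 4, 4, 4, 4, 4, 4, 4, 4, 4, 4, 4, 4, 4, 4, 4, 4, 4, 4, 4, 4, 4, 4, 4, 4, 2, 2, 2, 2, 2, 2, 2, 2, 2, 2, 2, 1] on {0,…,298}.
299 − 81 = 218 transpositions; sign(π) = (−1)^218 = +1.
Check: (229/299) = +1 by Zolotarev.

+1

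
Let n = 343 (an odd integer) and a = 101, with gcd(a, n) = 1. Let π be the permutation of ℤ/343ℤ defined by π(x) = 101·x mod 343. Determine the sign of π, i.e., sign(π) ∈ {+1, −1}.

-1

Orbit of 92 under x↦101x: [92, 31, 44, 328, 200, 306, 36]… (length divides ord_343(101)).
The orbit structure of x ↦ 101x mod 343: 4 orbits of sizes [294, 42, 6, 1].
n − c = 343 − 4 = 339; sign = (−1)^339 = -1.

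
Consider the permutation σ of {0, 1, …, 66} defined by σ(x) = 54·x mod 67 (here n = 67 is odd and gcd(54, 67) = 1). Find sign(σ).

Orbit of 16 under x↦54x: [16, 60, 24, 23, 36, 1, 54]… (length divides ord_67(54)).
The orbit structure of x ↦ 54x mod 67: 3 orbits of sizes [33, 33, 1].
3 cycles on 67: each ℓ→(−1)^(ℓ−1), product (−1)^64 = +1.
Via Zolotarev, sign(π_{54}) = (54|67) = +1.

+1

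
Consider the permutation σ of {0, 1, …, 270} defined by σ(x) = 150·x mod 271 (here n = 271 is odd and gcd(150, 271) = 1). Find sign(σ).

Trace 192: π^k(192) = [192, 74, 260, 247, 194, 103, 3] for k=0..6.
Decompose π into cycles: lengths [270, 1] (2 cycles, including the fixed point 0).
sign(π) = (−1)^{n − #cycles} = (−1)^{271−2} = (−1)^269 = -1.

-1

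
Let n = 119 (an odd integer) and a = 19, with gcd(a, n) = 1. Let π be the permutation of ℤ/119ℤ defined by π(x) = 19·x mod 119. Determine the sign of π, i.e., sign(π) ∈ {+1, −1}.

-1

Trace 59: π^k(59) = [59, 50, 117, 81, 111, 86, 87] for k=0..6.
π_19 has 8 disjoint cycles with lengths [24, 24, 24, 24, 8, 8, 6, 1] on {0,…,118}.
sign(π) = (−1)^{n − #cycles} = (−1)^{119−8} = (−1)^111 = -1.
Zolotarev: (19|119) = -1, matching the cycle-count sign.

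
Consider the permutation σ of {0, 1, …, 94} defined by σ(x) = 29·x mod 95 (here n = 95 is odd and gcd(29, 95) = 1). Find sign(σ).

Orbit of 94 under x↦29x: [94, 66, 14, 26, 89, 16, 84]… (length divides ord_95(29)).
8 cycles of lengths [18, 18, 18, 18, 18, 2, 2, 1].
sign(π) = (−1)^{n − #cycles} = (−1)^{95−8} = (−1)^87 = -1.

-1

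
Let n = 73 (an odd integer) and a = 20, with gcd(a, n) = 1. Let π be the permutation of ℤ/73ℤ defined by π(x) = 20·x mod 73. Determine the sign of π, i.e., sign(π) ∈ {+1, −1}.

-1

Start at x=59: 59 → 12 → 21 → 55 → 5 → 27 → 29 → … (one orbit).
Cycle lengths of π_20 on ℤ/73ℤ: [72, 1]; 2 cycles in total.
sign(π) = (−1)^{n − #cycles} = (−1)^{73−2} = (−1)^71 = -1.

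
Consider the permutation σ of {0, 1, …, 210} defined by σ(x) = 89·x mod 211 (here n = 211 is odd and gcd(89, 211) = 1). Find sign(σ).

Trace 18: π^k(18) = [18, 125, 153, 113, 140, 11, 135] for k=0..6.
The orbit structure of x ↦ 89x mod 211: 4 orbits of sizes [70, 70, 70, 1].
4 cycles on 211: each ℓ→(−1)^(ℓ−1), product (−1)^207 = -1.
Via Zolotarev, sign(π_{89}) = (89|211) = -1.

-1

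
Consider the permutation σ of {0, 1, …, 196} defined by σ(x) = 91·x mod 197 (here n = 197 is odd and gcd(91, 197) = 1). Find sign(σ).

Trace 59: π^k(59) = [59, 50, 19, 153, 133, 86, 143] for k=0..6.
π_91 has 2 disjoint cycles with lengths [196, 1] on {0,…,196}.
sign(π) = (−1)^{n − #cycles} = (−1)^{197−2} = (−1)^195 = -1.
Via Zolotarev, sign(π_{91}) = (91|197) = -1.

-1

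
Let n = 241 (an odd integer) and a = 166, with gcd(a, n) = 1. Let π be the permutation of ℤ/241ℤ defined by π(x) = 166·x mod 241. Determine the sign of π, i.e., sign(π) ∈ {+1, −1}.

+1

Trace 166: π^k(166) = [166, 82, 116, 217, 113, 201, 108] for k=0..6.
Decompose π into cycles: lengths [120, 120, 1] (3 cycles, including the fixed point 0).
Σ(ℓ_i−1) = 241−3 = 238; sign = (−1)^238 = +1.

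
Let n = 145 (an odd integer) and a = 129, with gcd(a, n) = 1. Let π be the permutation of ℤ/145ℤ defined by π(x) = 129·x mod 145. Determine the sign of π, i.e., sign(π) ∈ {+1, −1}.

Start at x=144: 144 → 16 → 34 → 36 → 4 → 81 → 9 → … (one orbit).
Cycle type of π: 14×10 + 2×2 + 1; total 13 cycles.
sign(π) = (−1)^{n − #cycles} = (−1)^{145−13} = (−1)^132 = +1.

+1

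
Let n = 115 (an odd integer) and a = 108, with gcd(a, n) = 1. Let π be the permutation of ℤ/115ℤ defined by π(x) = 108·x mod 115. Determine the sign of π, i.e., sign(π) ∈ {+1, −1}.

Orbit of 1 under x↦108x: [1, 108, 49, 2, 101, 98, 4]… (length divides ord_115(108)).
The orbit structure of x ↦ 108x mod 115: 6 orbits of sizes [44, 44, 11, 11, 4, 1].
6 cycles on 115: each ℓ→(−1)^(ℓ−1), product (−1)^109 = -1.

-1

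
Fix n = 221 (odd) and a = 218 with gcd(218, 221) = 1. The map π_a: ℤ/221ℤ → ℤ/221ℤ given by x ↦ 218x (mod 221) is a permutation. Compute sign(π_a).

Start at x=120: 120 → 82 → 196 → 75 → 217 → 12 → 185 → … (one orbit).
8 cycles of lengths [48, 48, 48, 48, 16, 6, 6, 1].
With 8 cycles on 221 points, sign = (−1)^{221−8} = -1.

-1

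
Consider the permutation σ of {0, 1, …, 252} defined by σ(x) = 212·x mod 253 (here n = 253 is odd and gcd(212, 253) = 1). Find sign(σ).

-1

Trace 48: π^k(48) = [48, 56, 234, 20, 192, 224, 177] for k=0..6.
π_212 has 6 disjoint cycles with lengths [110, 110, 22, 5, 5, 1] on {0,…,252}.
253 − 6 = 247 transpositions; sign(π) = (−1)^247 = -1.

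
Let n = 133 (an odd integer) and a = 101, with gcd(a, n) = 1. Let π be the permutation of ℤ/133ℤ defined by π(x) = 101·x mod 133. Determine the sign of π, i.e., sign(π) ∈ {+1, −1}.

Orbit of 106 under x↦101x: [106, 66, 16, 20, 25, 131, 64]… (length divides ord_133(101)).
10 cycles of lengths [18, 18, 18, 18, 18, 18, 9, 9, 6, 1].
With 10 cycles on 133 points, sign = (−1)^{133−10} = -1.

-1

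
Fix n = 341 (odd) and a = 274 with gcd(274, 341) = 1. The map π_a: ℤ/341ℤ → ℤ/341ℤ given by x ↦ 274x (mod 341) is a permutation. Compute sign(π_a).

Orbit of 67 under x↦274x: [67, 285, 1, 274, 56, 340]… (length divides ord_341(274)).
Cycle type of π: 6×55 + 2×5 + 1; total 61 cycles.
61 cycles on 341: each ℓ→(−1)^(ℓ−1), product (−1)^280 = +1.
Check: (274/341) = +1 by Zolotarev.

+1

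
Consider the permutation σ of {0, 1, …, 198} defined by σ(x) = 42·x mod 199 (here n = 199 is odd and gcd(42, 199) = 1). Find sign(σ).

Start at x=27: 27 → 139 → 67 → 28 → 181 → 40 → 88 → … (one orbit).
Cycle lengths of π_42 on ℤ/199ℤ: [66, 66, 66, 1]; 4 cycles in total.
4 cycles on 199: each ℓ→(−1)^(ℓ−1), product (−1)^195 = -1.

-1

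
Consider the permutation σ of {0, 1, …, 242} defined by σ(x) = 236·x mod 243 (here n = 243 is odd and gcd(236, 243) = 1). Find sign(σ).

-1

Orbit of 164 under x↦236x: [164, 67, 17, 124, 104, 1, 236]… (length divides ord_243(236)).
The orbit structure of x ↦ 236x mod 243: 6 orbits of sizes [162, 54, 18, 6, 2, 1].
n − c = 243 − 6 = 237; sign = (−1)^237 = -1.
Zolotarev: (236|243) = -1, matching the cycle-count sign.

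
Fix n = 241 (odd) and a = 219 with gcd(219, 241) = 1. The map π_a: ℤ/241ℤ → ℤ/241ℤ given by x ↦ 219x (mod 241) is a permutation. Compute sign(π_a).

Start at x=19: 19 → 64 → 38 → 128 → 76 → 15 → 152 → … (one orbit).
Cycle lengths of π_219 on ℤ/241ℤ: [48, 48, 48, 48, 48, 1]; 6 cycles in total.
241 − 6 = 235 transpositions; sign(π) = (−1)^235 = -1.

-1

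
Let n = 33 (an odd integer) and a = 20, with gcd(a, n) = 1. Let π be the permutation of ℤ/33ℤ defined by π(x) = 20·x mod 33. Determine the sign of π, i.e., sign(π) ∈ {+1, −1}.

Orbit of 20 under x↦20x: [20, 4, 14, 16, 23, 31, 26]… (length divides ord_33(20)).
Decompose π into cycles: lengths [10, 10, 5, 5, 2, 1] (6 cycles, including the fixed point 0).
sign(π) = (−1)^{n − #cycles} = (−1)^{33−6} = (−1)^27 = -1.
(20|33)_J = -1 (Zolotarev's lemma cross-check).

-1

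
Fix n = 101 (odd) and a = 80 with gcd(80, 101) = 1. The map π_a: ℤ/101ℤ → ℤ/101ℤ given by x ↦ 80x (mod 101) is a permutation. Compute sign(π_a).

Trace 88: π^k(88) = [88, 71, 24, 1, 80, 37, 31] for k=0..6.
Cycle lengths of π_80 on ℤ/101ℤ: [25, 25, 25, 25, 1]; 5 cycles in total.
With 5 cycles on 101 points, sign = (−1)^{101−5} = +1.

+1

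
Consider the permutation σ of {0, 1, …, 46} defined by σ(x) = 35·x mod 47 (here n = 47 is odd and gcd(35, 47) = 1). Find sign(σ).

Orbit of 19 under x↦35x: [19, 7, 10, 21, 30, 16, 43]… (length divides ord_47(35)).
Cycle lengths of π_35 on ℤ/47ℤ: [46, 1]; 2 cycles in total.
2 cycles on 47: each ℓ→(−1)^(ℓ−1), product (−1)^45 = -1.

-1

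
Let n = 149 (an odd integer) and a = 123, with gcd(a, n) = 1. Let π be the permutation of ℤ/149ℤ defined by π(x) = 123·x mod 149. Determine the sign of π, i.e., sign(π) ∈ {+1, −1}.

+1

Orbit of 140 under x↦123x: [140, 85, 25, 95, 63, 1, 123]… (length divides ord_149(123)).
π_123 has 5 disjoint cycles with lengths [37, 37, 37, 37, 1] on {0,…,148}.
sign(π) = (−1)^{n − #cycles} = (−1)^{149−5} = (−1)^144 = +1.
The Jacobi symbol (123|149) = +1 (Zolotarev) agrees.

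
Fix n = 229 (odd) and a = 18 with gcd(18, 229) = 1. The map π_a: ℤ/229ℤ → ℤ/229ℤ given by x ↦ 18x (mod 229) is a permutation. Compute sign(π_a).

Orbit of 89 under x↦18x: [89, 228, 211, 134, 122, 135, 140]… (length divides ord_229(18)).
π_18 has 20 disjoint cycles with lengths [12, 12, 12, 12, 12, 12, 12, 12, 12, 12, 12, 12, 12, 12, 12, 12, 12, 12, 12, 1] on {0,…,228}.
229 − 20 = 209 transpositions; sign(π) = (−1)^209 = -1.

-1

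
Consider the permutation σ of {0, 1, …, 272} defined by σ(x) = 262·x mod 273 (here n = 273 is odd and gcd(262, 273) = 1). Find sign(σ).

+1

Start at x=172: 172 → 19 → 64 → 115 → 100 → 265 → 88 → … (one orbit).
Decompose π into cycles: lengths [12, 12, 12, 12, 12, 12, 12, 12, 12, 12, 12, 12, 12, 12, 12, 12, 12, 12, 12, 12, 12, 6, 6, 6, 1, 1, 1] (27 cycles, including the fixed point 0).
Σ(ℓ_i−1) = 273−27 = 246; sign = (−1)^246 = +1.
(262|273)_J = +1 (Zolotarev's lemma cross-check).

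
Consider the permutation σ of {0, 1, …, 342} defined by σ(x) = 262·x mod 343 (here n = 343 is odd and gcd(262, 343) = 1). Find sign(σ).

-1

Orbit of 325 under x↦262x: [325, 86, 237, 11, 138, 141, 241]… (length divides ord_343(262)).
The orbit structure of x ↦ 262x mod 343: 4 orbits of sizes [294, 42, 6, 1].
With 4 cycles on 343 points, sign = (−1)^{343−4} = -1.
Check: (262/343) = -1 by Zolotarev.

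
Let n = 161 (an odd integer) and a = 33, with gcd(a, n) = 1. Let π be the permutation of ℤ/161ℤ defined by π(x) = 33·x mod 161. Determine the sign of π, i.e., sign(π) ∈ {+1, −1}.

Orbit of 61 under x↦33x: [61, 81, 97, 142, 17, 78, 159]… (length divides ord_161(33)).
Cycle type of π: 66×2 + 22 + 6 + 1; total 5 cycles.
With 5 cycles on 161 points, sign = (−1)^{161−5} = +1.
Via Zolotarev, sign(π_{33}) = (33|161) = +1.

+1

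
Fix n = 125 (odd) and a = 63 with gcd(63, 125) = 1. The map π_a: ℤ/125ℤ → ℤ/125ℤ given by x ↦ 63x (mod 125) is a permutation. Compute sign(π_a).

-1

Trace 123: π^k(123) = [123, 124, 62, 31, 78, 39, 82] for k=0..6.
Cycle lengths of π_63 on ℤ/125ℤ: [100, 20, 4, 1]; 4 cycles in total.
4 cycles on 125: each ℓ→(−1)^(ℓ−1), product (−1)^121 = -1.
Zolotarev: (63|125) = -1, matching the cycle-count sign.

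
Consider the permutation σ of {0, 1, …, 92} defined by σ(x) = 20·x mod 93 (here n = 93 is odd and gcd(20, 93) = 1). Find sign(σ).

-1

Trace 28: π^k(28) = [28, 2, 40, 56, 4, 80, 19] for k=0..6.
6 cycles of lengths [30, 30, 15, 15, 2, 1].
6 cycles on 93: each ℓ→(−1)^(ℓ−1), product (−1)^87 = -1.
Check: (20/93) = -1 by Zolotarev.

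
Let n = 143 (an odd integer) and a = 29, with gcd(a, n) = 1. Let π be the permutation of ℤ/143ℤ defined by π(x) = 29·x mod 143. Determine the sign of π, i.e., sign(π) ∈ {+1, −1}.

Trace 133: π^k(133) = [133, 139, 27, 68, 113, 131, 81] for k=0..6.
π_29 has 10 disjoint cycles with lengths [30, 30, 30, 30, 10, 3, 3, 3, 3, 1] on {0,…,142}.
143 − 10 = 133 transpositions; sign(π) = (−1)^133 = -1.
Zolotarev: (29|143) = -1, matching the cycle-count sign.

-1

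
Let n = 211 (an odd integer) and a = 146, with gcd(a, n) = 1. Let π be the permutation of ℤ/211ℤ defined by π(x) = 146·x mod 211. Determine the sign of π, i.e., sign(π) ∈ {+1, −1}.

Orbit of 140 under x↦146x: [140, 184, 67, 76, 124, 169, 198]… (length divides ord_211(146)).
Decompose π into cycles: lengths [70, 70, 70, 1] (4 cycles, including the fixed point 0).
Σ(ℓ_i−1) = 211−4 = 207; sign = (−1)^207 = -1.
The Jacobi symbol (146|211) = -1 (Zolotarev) agrees.

-1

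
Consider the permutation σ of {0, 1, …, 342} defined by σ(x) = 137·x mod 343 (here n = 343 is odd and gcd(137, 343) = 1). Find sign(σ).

+1

Start at x=268: 268 → 15 → 340 → 275 → 288 → 11 → 135 → … (one orbit).
Decompose π into cycles: lengths [147, 147, 21, 21, 3, 3, 1] (7 cycles, including the fixed point 0).
sign(π) = (−1)^{n − #cycles} = (−1)^{343−7} = (−1)^336 = +1.
Via Zolotarev, sign(π_{137}) = (137|343) = +1.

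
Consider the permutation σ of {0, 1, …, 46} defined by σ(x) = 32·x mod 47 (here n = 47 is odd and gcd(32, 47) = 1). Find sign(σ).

Start at x=14: 14 → 25 → 1 → 32 → 37 → 9 → 6 → … (one orbit).
3 cycles of lengths [23, 23, 1].
3 cycles on 47: each ℓ→(−1)^(ℓ−1), product (−1)^44 = +1.
(32|47)_J = +1 (Zolotarev's lemma cross-check).

+1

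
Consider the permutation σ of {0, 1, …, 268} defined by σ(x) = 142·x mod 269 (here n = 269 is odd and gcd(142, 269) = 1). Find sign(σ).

Start at x=172: 172 → 214 → 260 → 67 → 99 → 70 → 256 → … (one orbit).
Cycle lengths of π_142 on ℤ/269ℤ: [67, 67, 67, 67, 1]; 5 cycles in total.
With 5 cycles on 269 points, sign = (−1)^{269−5} = +1.
(142|269)_J = +1 (Zolotarev's lemma cross-check).

+1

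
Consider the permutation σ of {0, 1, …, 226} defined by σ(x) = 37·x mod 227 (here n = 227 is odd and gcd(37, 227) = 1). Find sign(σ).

Orbit of 214 under x↦37x: [214, 200, 136, 38, 44, 39, 81]… (length divides ord_227(37)).
2 cycles of lengths [226, 1].
sign(π) = (−1)^{n − #cycles} = (−1)^{227−2} = (−1)^225 = -1.
Check: (37/227) = -1 by Zolotarev.

-1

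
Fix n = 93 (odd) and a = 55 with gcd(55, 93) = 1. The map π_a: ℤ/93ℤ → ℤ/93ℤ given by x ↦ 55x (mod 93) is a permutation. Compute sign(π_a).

-1

Orbit of 52 under x↦55x: [52, 70, 37, 82, 46, 19, 22]… (length divides ord_93(55)).
Cycle type of π: 30×3 + 1×3; total 6 cycles.
With 6 cycles on 93 points, sign = (−1)^{93−6} = -1.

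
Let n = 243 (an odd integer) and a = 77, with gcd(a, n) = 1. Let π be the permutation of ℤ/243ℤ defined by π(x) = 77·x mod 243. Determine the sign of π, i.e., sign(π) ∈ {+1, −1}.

-1

Start at x=13: 13 → 29 → 46 → 140 → 88 → 215 → 31 → … (one orbit).
6 cycles of lengths [162, 54, 18, 6, 2, 1].
243 − 6 = 237 transpositions; sign(π) = (−1)^237 = -1.
Check: (77/243) = -1 by Zolotarev.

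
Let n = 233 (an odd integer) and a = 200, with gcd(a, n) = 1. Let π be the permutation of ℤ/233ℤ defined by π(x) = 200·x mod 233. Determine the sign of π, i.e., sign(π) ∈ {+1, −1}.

+1

Orbit of 217 under x↦200x: [217, 62, 51, 181, 85, 224, 64]… (length divides ord_233(200)).
π_200 has 3 disjoint cycles with lengths [116, 116, 1] on {0,…,232}.
3 cycles on 233: each ℓ→(−1)^(ℓ−1), product (−1)^230 = +1.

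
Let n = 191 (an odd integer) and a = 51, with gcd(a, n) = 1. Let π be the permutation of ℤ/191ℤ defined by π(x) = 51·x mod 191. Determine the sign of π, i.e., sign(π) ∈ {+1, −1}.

+1

Start at x=115: 115 → 135 → 9 → 77 → 107 → 109 → 20 → … (one orbit).
π_51 has 3 disjoint cycles with lengths [95, 95, 1] on {0,…,190}.
Σ(ℓ_i−1) = 191−3 = 188; sign = (−1)^188 = +1.
Check: (51/191) = +1 by Zolotarev.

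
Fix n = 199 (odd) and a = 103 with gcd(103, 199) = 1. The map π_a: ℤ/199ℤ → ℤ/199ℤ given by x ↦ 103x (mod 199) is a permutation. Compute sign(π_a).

Orbit of 188 under x↦103x: [188, 61, 114, 1, 103, 62, 18]… (length divides ord_199(103)).
19 cycles of lengths [11, 11, 11, 11, 11, 11, 11, 11, 11, 11, 11, 11, 11, 11, 11, 11, 11, 11, 1].
With 19 cycles on 199 points, sign = (−1)^{199−19} = +1.
The Jacobi symbol (103|199) = +1 (Zolotarev) agrees.

+1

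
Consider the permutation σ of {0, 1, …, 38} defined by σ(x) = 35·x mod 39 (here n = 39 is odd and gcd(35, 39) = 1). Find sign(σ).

Start at x=14: 14 → 22 → 29 → 1 → 35 → 16 → 14 (one orbit).
10 cycles of lengths [6, 6, 6, 6, 3, 3, 3, 3, 2, 1].
sign(π) = (−1)^{n − #cycles} = (−1)^{39−10} = (−1)^29 = -1.
The Jacobi symbol (35|39) = -1 (Zolotarev) agrees.

-1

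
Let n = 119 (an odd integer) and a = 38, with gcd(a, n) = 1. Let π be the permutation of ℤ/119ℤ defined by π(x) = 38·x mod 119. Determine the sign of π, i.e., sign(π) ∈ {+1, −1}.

-1

Start at x=1: 1 → 38 → 16 → 13 → 18 → 89 → 50 → … (one orbit).
The orbit structure of x ↦ 38x mod 119: 14 orbits of sizes [12, 12, 12, 12, 12, 12, 12, 12, 6, 4, 4, 4, 4, 1].
14 cycles on 119: each ℓ→(−1)^(ℓ−1), product (−1)^105 = -1.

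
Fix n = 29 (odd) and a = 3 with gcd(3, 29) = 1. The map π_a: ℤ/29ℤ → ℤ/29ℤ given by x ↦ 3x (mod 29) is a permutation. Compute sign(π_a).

Trace 1: π^k(1) = [1, 3, 9, 27, 23, 11, 4] for k=0..6.
Decompose π into cycles: lengths [28, 1] (2 cycles, including the fixed point 0).
2 cycles on 29: each ℓ→(−1)^(ℓ−1), product (−1)^27 = -1.
(3|29)_J = -1 (Zolotarev's lemma cross-check).

-1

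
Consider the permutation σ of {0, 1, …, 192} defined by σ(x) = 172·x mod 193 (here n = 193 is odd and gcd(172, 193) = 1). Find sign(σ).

+1

Orbit of 9 under x↦172x: [9, 4, 109, 27, 12, 134, 81]… (length divides ord_193(172)).
Cycle lengths of π_172 on ℤ/193ℤ: [48, 48, 48, 48, 1]; 5 cycles in total.
Σ(ℓ_i−1) = 193−5 = 188; sign = (−1)^188 = +1.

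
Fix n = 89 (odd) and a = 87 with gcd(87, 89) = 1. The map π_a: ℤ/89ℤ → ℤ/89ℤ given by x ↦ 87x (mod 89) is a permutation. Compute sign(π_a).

Trace 85: π^k(85) = [85, 8, 73, 32, 25, 39, 11] for k=0..6.
π_87 has 5 disjoint cycles with lengths [22, 22, 22, 22, 1] on {0,…,88}.
n − c = 89 − 5 = 84; sign = (−1)^84 = +1.

+1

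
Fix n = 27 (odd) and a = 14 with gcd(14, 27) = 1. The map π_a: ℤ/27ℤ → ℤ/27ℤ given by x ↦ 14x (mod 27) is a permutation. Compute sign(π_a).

Start at x=16: 16 → 8 → 4 → 2 → 1 → 14 → 7 → … (one orbit).
The orbit structure of x ↦ 14x mod 27: 4 orbits of sizes [18, 6, 2, 1].
4 cycles on 27: each ℓ→(−1)^(ℓ−1), product (−1)^23 = -1.
Via Zolotarev, sign(π_{14}) = (14|27) = -1.

-1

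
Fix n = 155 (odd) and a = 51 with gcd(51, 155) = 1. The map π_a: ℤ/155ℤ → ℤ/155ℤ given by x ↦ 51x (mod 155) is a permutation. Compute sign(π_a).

+1

Trace 131: π^k(131) = [131, 16, 41, 76, 1, 51, 121] for k=0..6.
Cycle lengths of π_51 on ℤ/155ℤ: [15, 15, 15, 15, 15, 15, 15, 15, 15, 15, 1, 1, 1, 1, 1]; 15 cycles in total.
n − c = 155 − 15 = 140; sign = (−1)^140 = +1.
The Jacobi symbol (51|155) = +1 (Zolotarev) agrees.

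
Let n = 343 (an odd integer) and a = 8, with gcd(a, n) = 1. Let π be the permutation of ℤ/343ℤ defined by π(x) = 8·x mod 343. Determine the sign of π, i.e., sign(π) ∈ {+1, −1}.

Start at x=267: 267 → 78 → 281 → 190 → 148 → 155 → 211 → … (one orbit).
π_8 has 19 disjoint cycles with lengths [49, 49, 49, 49, 49, 49, 7, 7, 7, 7, 7, 7, 1, 1, 1, 1, 1, 1, 1] on {0,…,342}.
sign(π) = (−1)^{n − #cycles} = (−1)^{343−19} = (−1)^324 = +1.
Check: (8/343) = +1 by Zolotarev.

+1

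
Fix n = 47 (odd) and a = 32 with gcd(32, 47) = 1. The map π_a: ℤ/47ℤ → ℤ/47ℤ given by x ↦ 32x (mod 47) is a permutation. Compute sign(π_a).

Start at x=6: 6 → 4 → 34 → 7 → 36 → 24 → 16 → … (one orbit).
Cycle type of π: 23×2 + 1; total 3 cycles.
sign(π) = (−1)^{n − #cycles} = (−1)^{47−3} = (−1)^44 = +1.
Zolotarev: (32|47) = +1, matching the cycle-count sign.

+1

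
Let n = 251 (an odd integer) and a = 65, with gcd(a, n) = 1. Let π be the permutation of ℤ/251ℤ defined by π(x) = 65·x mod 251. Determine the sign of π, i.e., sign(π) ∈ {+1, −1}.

+1

Trace 144: π^k(144) = [144, 73, 227, 197, 4, 9, 83] for k=0..6.
π_65 has 3 disjoint cycles with lengths [125, 125, 1] on {0,…,250}.
Σ(ℓ_i−1) = 251−3 = 248; sign = (−1)^248 = +1.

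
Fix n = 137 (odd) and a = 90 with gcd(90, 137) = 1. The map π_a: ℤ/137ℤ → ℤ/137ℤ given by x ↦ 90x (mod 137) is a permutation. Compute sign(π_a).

-1

Start at x=50: 50 → 116 → 28 → 54 → 65 → 96 → 9 → … (one orbit).
The orbit structure of x ↦ 90x mod 137: 2 orbits of sizes [136, 1].
With 2 cycles on 137 points, sign = (−1)^{137−2} = -1.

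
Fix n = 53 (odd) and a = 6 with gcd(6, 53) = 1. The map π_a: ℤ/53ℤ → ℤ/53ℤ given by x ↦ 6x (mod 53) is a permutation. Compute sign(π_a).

Trace 44: π^k(44) = [44, 52, 47, 17, 49, 29, 15] for k=0..6.
Decompose π into cycles: lengths [26, 26, 1] (3 cycles, including the fixed point 0).
n − c = 53 − 3 = 50; sign = (−1)^50 = +1.
Via Zolotarev, sign(π_{6}) = (6|53) = +1.

+1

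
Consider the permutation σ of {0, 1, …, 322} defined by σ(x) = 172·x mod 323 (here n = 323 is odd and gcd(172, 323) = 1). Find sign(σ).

Trace 1: π^k(1) = [1, 172, 191, 229, 305, 134, 115] for k=0..6.
π_172 has 57 disjoint cycles with lengths [8, 8, 8, 8, 8, 8, 8, 8, 8, 8, 8, 8, 8, 8, 8, 8, 8, 8, 8, 8, 8, 8, 8, 8, 8, 8, 8, 8, 8, 8, 8, 8, 8, 8, 8, 8, 8, 8, 1, 1, 1, 1, 1, 1, 1, 1, 1, 1, 1, 1, 1, 1, 1, 1, 1, 1, 1] on {0,…,322}.
With 57 cycles on 323 points, sign = (−1)^{323−57} = +1.

+1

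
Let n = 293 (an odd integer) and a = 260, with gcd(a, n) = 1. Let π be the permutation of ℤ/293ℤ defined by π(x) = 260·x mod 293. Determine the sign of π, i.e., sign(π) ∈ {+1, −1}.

+1

Start at x=126: 126 → 237 → 90 → 253 → 148 → 97 → 22 → … (one orbit).
The orbit structure of x ↦ 260x mod 293: 3 orbits of sizes [146, 146, 1].
n − c = 293 − 3 = 290; sign = (−1)^290 = +1.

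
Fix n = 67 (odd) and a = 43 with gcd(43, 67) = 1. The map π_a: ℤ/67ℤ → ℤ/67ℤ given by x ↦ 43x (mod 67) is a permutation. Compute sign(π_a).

-1

Orbit of 43 under x↦43x: [43, 40, 45, 59, 58, 15, 42]… (length divides ord_67(43)).
π_43 has 4 disjoint cycles with lengths [22, 22, 22, 1] on {0,…,66}.
Σ(ℓ_i−1) = 67−4 = 63; sign = (−1)^63 = -1.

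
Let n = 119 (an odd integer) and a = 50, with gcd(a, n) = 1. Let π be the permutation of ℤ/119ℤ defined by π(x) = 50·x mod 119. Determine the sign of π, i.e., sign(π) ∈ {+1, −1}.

Start at x=50: 50 → 1 → 50 (one orbit).
Decompose π into cycles: lengths [2, 2, 2, 2, 2, 2, 2, 2, 2, 2, 2, 2, 2, 2, 2, 2, 2, 2, 2, 2, 2, 2, 2, 2, 2, 2, 2, 2, 2, 2, 2, 2, 2, 2, 2, 2, 2, 2, 2, 2, 2, 2, 2, 2, 2, 2, 2, 2, 2, 2, 2, 2, 2, 2, 2, 2, 1, 1, 1, 1, 1, 1, 1] (63 cycles, including the fixed point 0).
n − c = 119 − 63 = 56; sign = (−1)^56 = +1.

+1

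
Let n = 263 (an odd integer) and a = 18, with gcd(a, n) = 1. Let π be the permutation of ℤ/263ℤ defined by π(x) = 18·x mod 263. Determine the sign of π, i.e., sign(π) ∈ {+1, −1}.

+1

Start at x=23: 23 → 151 → 88 → 6 → 108 → 103 → 13 → … (one orbit).
3 cycles of lengths [131, 131, 1].
263 − 3 = 260 transpositions; sign(π) = (−1)^260 = +1.
Zolotarev: (18|263) = +1, matching the cycle-count sign.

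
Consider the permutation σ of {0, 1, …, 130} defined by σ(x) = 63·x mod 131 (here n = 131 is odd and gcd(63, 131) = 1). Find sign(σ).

+1

Orbit of 84 under x↦63x: [84, 52, 1, 63, 39, 99, 80]… (length divides ord_131(63)).
Cycle type of π: 13×10 + 1; total 11 cycles.
sign(π) = (−1)^{n − #cycles} = (−1)^{131−11} = (−1)^120 = +1.
The Jacobi symbol (63|131) = +1 (Zolotarev) agrees.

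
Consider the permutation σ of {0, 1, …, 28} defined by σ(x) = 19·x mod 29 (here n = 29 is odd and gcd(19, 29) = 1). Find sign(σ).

Trace 27: π^k(27) = [27, 20, 3, 28, 10, 16, 14] for k=0..6.
Cycle type of π: 28 + 1; total 2 cycles.
29 − 2 = 27 transpositions; sign(π) = (−1)^27 = -1.
The Jacobi symbol (19|29) = -1 (Zolotarev) agrees.

-1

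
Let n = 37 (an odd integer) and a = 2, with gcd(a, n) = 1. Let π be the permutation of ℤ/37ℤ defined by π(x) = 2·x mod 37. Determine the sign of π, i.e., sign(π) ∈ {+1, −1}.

Start at x=19: 19 → 1 → 2 → 4 → 8 → 16 → 32 → … (one orbit).
Decompose π into cycles: lengths [36, 1] (2 cycles, including the fixed point 0).
n − c = 37 − 2 = 35; sign = (−1)^35 = -1.

-1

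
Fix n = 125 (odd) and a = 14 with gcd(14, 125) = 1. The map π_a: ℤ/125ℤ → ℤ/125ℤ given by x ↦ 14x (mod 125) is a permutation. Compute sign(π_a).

Orbit of 36 under x↦14x: [36, 4, 56, 34, 101, 39, 46]… (length divides ord_125(14)).
Cycle lengths of π_14 on ℤ/125ℤ: [50, 50, 10, 10, 2, 2, 1]; 7 cycles in total.
n − c = 125 − 7 = 118; sign = (−1)^118 = +1.

+1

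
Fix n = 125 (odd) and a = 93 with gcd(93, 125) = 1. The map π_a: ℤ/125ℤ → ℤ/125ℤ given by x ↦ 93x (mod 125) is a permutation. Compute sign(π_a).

-1

Orbit of 107 under x↦93x: [107, 76, 68, 74, 7, 26, 43]… (length divides ord_125(93)).
Decompose π into cycles: lengths [20, 20, 20, 20, 20, 4, 4, 4, 4, 4, 4, 1] (12 cycles, including the fixed point 0).
sign(π) = (−1)^{n − #cycles} = (−1)^{125−12} = (−1)^113 = -1.
(93|125)_J = -1 (Zolotarev's lemma cross-check).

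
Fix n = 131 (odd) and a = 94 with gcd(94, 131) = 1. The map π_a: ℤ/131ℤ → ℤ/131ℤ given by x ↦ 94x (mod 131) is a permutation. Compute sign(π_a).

Orbit of 46 under x↦94x: [46, 1, 94, 59, 44, 75, 107]… (length divides ord_131(94)).
The orbit structure of x ↦ 94x mod 131: 3 orbits of sizes [65, 65, 1].
sign(π) = (−1)^{n − #cycles} = (−1)^{131−3} = (−1)^128 = +1.
Via Zolotarev, sign(π_{94}) = (94|131) = +1.

+1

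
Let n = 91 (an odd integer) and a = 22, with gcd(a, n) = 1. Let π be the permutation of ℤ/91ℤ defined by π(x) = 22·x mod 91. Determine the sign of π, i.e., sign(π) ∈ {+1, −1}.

Orbit of 29 under x↦22x: [29, 1, 22]… (length divides ord_91(22)).
The orbit structure of x ↦ 22x mod 91: 35 orbits of sizes [3, 3, 3, 3, 3, 3, 3, 3, 3, 3, 3, 3, 3, 3, 3, 3, 3, 3, 3, 3, 3, 3, 3, 3, 3, 3, 3, 3, 1, 1, 1, 1, 1, 1, 1].
With 35 cycles on 91 points, sign = (−1)^{91−35} = +1.
The Jacobi symbol (22|91) = +1 (Zolotarev) agrees.

+1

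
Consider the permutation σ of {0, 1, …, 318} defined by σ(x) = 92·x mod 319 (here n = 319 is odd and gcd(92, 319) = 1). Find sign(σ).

Orbit of 34 under x↦92x: [34, 257, 38, 306, 80, 23, 202]… (length divides ord_319(92)).
Cycle type of π: 70×4 + 14×2 + 5×2 + 1; total 9 cycles.
n − c = 319 − 9 = 310; sign = (−1)^310 = +1.
Check: (92/319) = +1 by Zolotarev.

+1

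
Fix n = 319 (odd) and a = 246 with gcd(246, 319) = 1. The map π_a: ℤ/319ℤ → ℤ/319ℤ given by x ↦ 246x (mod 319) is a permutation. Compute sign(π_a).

Start at x=212: 212 → 155 → 169 → 104 → 64 → 113 → 45 → … (one orbit).
π_246 has 6 disjoint cycles with lengths [140, 140, 28, 5, 5, 1] on {0,…,318}.
Σ(ℓ_i−1) = 319−6 = 313; sign = (−1)^313 = -1.
Zolotarev: (246|319) = -1, matching the cycle-count sign.

-1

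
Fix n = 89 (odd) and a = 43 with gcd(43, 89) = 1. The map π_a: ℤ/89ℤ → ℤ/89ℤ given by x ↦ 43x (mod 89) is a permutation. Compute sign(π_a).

Start at x=35: 35 → 81 → 12 → 71 → 27 → 4 → 83 → … (one orbit).
The orbit structure of x ↦ 43x mod 89: 2 orbits of sizes [88, 1].
89 − 2 = 87 transpositions; sign(π) = (−1)^87 = -1.
Zolotarev: (43|89) = -1, matching the cycle-count sign.

-1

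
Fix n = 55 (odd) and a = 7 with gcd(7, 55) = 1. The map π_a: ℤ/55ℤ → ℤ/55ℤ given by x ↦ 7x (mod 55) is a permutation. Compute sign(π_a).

+1

Start at x=7: 7 → 49 → 13 → 36 → 32 → 4 → 28 → … (one orbit).
5 cycles of lengths [20, 20, 10, 4, 1].
Σ(ℓ_i−1) = 55−5 = 50; sign = (−1)^50 = +1.
(7|55)_J = +1 (Zolotarev's lemma cross-check).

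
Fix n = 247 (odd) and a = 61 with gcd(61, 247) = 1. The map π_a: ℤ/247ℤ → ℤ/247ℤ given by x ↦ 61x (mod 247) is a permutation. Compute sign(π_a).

+1

Trace 55: π^k(55) = [55, 144, 139, 81, 1, 61, 16] for k=0..6.
π_61 has 31 disjoint cycles with lengths [9, 9, 9, 9, 9, 9, 9, 9, 9, 9, 9, 9, 9, 9, 9, 9, 9, 9, 9, 9, 9, 9, 9, 9, 9, 9, 3, 3, 3, 3, 1] on {0,…,246}.
sign(π) = (−1)^{n − #cycles} = (−1)^{247−31} = (−1)^216 = +1.
Via Zolotarev, sign(π_{61}) = (61|247) = +1.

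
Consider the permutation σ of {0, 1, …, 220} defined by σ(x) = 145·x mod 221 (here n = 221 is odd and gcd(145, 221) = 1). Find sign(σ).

Orbit of 120 under x↦145x: [120, 162, 64, 219, 152, 161, 140]… (length divides ord_221(145)).
π_145 has 12 disjoint cycles with lengths [24, 24, 24, 24, 24, 24, 24, 24, 12, 8, 8, 1] on {0,…,220}.
Σ(ℓ_i−1) = 221−12 = 209; sign = (−1)^209 = -1.

-1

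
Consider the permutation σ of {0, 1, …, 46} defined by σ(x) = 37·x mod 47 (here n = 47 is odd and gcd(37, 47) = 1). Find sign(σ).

+1

Trace 14: π^k(14) = [14, 1, 37, 6, 34, 36, 16] for k=0..6.
Decompose π into cycles: lengths [23, 23, 1] (3 cycles, including the fixed point 0).
Σ(ℓ_i−1) = 47−3 = 44; sign = (−1)^44 = +1.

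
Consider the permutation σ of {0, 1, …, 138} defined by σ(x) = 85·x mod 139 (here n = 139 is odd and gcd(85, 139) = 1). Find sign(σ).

-1

Start at x=74: 74 → 35 → 56 → 34 → 110 → 37 → 87 → … (one orbit).
Cycle lengths of π_85 on ℤ/139ℤ: [138, 1]; 2 cycles in total.
n − c = 139 − 2 = 137; sign = (−1)^137 = -1.
Check: (85/139) = -1 by Zolotarev.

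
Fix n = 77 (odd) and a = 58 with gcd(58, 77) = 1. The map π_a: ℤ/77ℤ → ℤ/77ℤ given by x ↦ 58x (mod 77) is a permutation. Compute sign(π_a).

Orbit of 15 under x↦58x: [15, 23, 25, 64, 16, 4, 1]… (length divides ord_77(58)).
Decompose π into cycles: lengths [15, 15, 15, 15, 5, 5, 3, 3, 1] (9 cycles, including the fixed point 0).
Σ(ℓ_i−1) = 77−9 = 68; sign = (−1)^68 = +1.
Check: (58/77) = +1 by Zolotarev.

+1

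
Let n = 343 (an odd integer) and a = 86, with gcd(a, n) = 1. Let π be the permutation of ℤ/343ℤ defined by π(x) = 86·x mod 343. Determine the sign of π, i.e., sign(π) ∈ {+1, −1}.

+1

Start at x=268: 268 → 67 → 274 → 240 → 60 → 15 → 261 → … (one orbit).
The orbit structure of x ↦ 86x mod 343: 7 orbits of sizes [147, 147, 21, 21, 3, 3, 1].
343 − 7 = 336 transpositions; sign(π) = (−1)^336 = +1.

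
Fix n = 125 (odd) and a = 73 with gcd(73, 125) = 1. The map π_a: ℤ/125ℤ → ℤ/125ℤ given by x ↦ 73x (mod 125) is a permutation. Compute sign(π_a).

Orbit of 52 under x↦73x: [52, 46, 108, 9, 32, 86, 28]… (length divides ord_125(73)).
The orbit structure of x ↦ 73x mod 125: 4 orbits of sizes [100, 20, 4, 1].
Σ(ℓ_i−1) = 125−4 = 121; sign = (−1)^121 = -1.
The Jacobi symbol (73|125) = -1 (Zolotarev) agrees.

-1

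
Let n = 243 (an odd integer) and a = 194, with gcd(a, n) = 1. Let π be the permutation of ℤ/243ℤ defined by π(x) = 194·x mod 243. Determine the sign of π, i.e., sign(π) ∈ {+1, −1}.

-1

Orbit of 206 under x↦194x: [206, 112, 101, 154, 230, 151, 134]… (length divides ord_243(194)).
π_194 has 6 disjoint cycles with lengths [162, 54, 18, 6, 2, 1] on {0,…,242}.
6 cycles on 243: each ℓ→(−1)^(ℓ−1), product (−1)^237 = -1.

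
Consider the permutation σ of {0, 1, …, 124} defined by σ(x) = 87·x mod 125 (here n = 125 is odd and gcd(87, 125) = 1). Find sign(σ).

Trace 67: π^k(67) = [67, 79, 123, 76, 112, 119, 103] for k=0..6.
Cycle lengths of π_87 on ℤ/125ℤ: [100, 20, 4, 1]; 4 cycles in total.
125 − 4 = 121 transpositions; sign(π) = (−1)^121 = -1.
The Jacobi symbol (87|125) = -1 (Zolotarev) agrees.

-1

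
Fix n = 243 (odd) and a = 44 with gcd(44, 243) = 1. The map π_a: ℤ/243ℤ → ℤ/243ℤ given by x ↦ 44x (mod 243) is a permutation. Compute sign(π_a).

Start at x=161: 161 → 37 → 170 → 190 → 98 → 181 → 188 → … (one orbit).
Cycle type of π: 54×3 + 18×3 + 6×3 + 2×4 + 1; total 14 cycles.
243 − 14 = 229 transpositions; sign(π) = (−1)^229 = -1.
Via Zolotarev, sign(π_{44}) = (44|243) = -1.

-1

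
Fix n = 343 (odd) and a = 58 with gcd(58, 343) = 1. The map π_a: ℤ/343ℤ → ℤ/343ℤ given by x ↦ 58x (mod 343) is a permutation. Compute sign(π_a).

Start at x=60: 60 → 50 → 156 → 130 → 337 → 338 → 53 → … (one orbit).
Cycle type of π: 147×2 + 21×2 + 3×2 + 1; total 7 cycles.
7 cycles on 343: each ℓ→(−1)^(ℓ−1), product (−1)^336 = +1.
Zolotarev: (58|343) = +1, matching the cycle-count sign.

+1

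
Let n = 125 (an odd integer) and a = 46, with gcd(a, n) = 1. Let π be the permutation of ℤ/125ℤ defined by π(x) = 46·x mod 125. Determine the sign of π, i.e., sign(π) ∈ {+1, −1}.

Orbit of 86 under x↦46x: [86, 81, 101, 21, 91, 61, 56]… (length divides ord_125(46)).
Decompose π into cycles: lengths [25, 25, 25, 25, 5, 5, 5, 5, 1, 1, 1, 1, 1] (13 cycles, including the fixed point 0).
With 13 cycles on 125 points, sign = (−1)^{125−13} = +1.
Zolotarev: (46|125) = +1, matching the cycle-count sign.

+1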